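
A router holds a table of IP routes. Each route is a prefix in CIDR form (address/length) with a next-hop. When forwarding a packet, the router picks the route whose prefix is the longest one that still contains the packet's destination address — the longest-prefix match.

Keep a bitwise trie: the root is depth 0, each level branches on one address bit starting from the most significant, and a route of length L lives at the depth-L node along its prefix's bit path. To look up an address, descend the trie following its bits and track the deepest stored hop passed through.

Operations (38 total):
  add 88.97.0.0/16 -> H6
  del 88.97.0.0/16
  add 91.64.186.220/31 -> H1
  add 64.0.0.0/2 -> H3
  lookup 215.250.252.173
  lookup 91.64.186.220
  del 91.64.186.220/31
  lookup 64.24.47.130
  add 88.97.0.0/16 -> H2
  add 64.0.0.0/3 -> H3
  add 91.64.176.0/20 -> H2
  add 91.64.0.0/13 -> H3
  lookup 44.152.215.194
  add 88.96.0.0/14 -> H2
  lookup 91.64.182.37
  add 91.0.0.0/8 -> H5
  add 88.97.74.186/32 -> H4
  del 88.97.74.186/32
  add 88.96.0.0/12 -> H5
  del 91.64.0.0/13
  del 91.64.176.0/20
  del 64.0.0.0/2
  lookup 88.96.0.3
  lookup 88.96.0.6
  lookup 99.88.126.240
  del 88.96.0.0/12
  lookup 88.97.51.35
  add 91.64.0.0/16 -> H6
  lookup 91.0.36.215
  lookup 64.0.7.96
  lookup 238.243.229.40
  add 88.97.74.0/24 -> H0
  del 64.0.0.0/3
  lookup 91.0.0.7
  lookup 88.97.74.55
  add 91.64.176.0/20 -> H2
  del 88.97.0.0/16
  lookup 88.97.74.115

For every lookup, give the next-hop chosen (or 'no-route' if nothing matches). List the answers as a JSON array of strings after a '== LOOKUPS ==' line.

Trace:
  + 88.97.0.0/16 (H6) depth=16
  - 88.97.0.0/16 clear@16
  + 91.64.186.220/31 (H1) depth=31
  + 64.0.0.0/2 (H3) depth=2
  lookup 215.250.252.173: bits ε walk d0:- -> no-route
  lookup 91.64.186.220: bits 0101101101000000101110101101110 walk d0:-→d1:-→d2:H3→d3:-→d4:-→d5:-→d6:-→d7:-→d8:-→d9:-→d10:-→d11:-→d12:-→d13:-→d14:-→d15:-→d16:-→d17:-→d18:-→d19:-→d20:-→d21:-→d22:-→d23:-→d24:-→d25:-→d26:-→d27:-→d28:-→d29:-→d30:-→d31:H1 -> H1
  - 91.64.186.220/31 clear@31
  lookup 64.24.47.130: bits 010 walk d0:-→d1:-→d2:H3→d3:- -> H3
  + 88.97.0.0/16 (H2) depth=16
  + 64.0.0.0/3 (H3) depth=3
  + 91.64.176.0/20 (H2) depth=20
  + 91.64.0.0/13 (H3) depth=13
  lookup 44.152.215.194: bits 0 walk d0:-→d1:- -> no-route
  + 88.96.0.0/14 (H2) depth=14
  lookup 91.64.182.37: bits 01011011010000001011 walk d0:-→d1:-→d2:H3→d3:H3→d4:-→d5:-→d6:-→d7:-→d8:-→d9:-→d10:-→d11:-→d12:-→d13:H3→d14:-→d15:-→d16:-→d17:-→d18:-→d19:-→d20:H2 -> H2
  + 91.0.0.0/8 (H5) depth=8
  + 88.97.74.186/32 (H4) depth=32
  - 88.97.74.186/32 clear@32
  + 88.96.0.0/12 (H5) depth=12
  - 91.64.0.0/13 clear@13
  - 91.64.176.0/20 clear@20
  - 64.0.0.0/2 clear@2
  lookup 88.96.0.3: bits 010110000110000 walk d0:-→d1:-→d2:-→d3:H3→d4:-→d5:-→d6:-→d7:-→d8:-→d9:-→d10:-→d11:-→d12:H5→d13:-→d14:H2→d15:- -> H2
  lookup 88.96.0.6: bits 010110000110000 walk d0:-→d1:-→d2:-→d3:H3→d4:-→d5:-→d6:-→d7:-→d8:-→d9:-→d10:-→d11:-→d12:H5→d13:-→d14:H2→d15:- -> H2
  lookup 99.88.126.240: bits 01 walk d0:-→d1:-→d2:- -> no-route
  - 88.96.0.0/12 clear@12
  lookup 88.97.51.35: bits 01011000011000010 walk d0:-→d1:-→d2:-→d3:H3→d4:-→d5:-→d6:-→d7:-→d8:-→d9:-→d10:-→d11:-→d12:-→d13:-→d14:H2→d15:-→d16:H2→d17:- -> H2
  + 91.64.0.0/16 (H6) depth=16
  lookup 91.0.36.215: bits 010110110 walk d0:-→d1:-→d2:-→d3:H3→d4:-→d5:-→d6:-→d7:-→d8:H5→d9:- -> H5
  lookup 64.0.7.96: bits 010 walk d0:-→d1:-→d2:-→d3:H3 -> H3
  lookup 238.243.229.40: bits ε walk d0:- -> no-route
  + 88.97.74.0/24 (H0) depth=24
  - 64.0.0.0/3 clear@3
  lookup 91.0.0.7: bits 010110110 walk d0:-→d1:-→d2:-→d3:-→d4:-→d5:-→d6:-→d7:-→d8:H5→d9:- -> H5
  lookup 88.97.74.55: bits 010110000110000101001010 walk d0:-→d1:-→d2:-→d3:-→d4:-→d5:-→d6:-→d7:-→d8:-→d9:-→d10:-→d11:-→d12:-→d13:-→d14:H2→d15:-→d16:H2→d17:-→d18:-→d19:-→d20:-→d21:-→d22:-→d23:-→d24:H0 -> H0
  + 91.64.176.0/20 (H2) depth=20
  - 88.97.0.0/16 clear@16
  lookup 88.97.74.115: bits 010110000110000101001010 walk d0:-→d1:-→d2:-→d3:-→d4:-→d5:-→d6:-→d7:-→d8:-→d9:-→d10:-→d11:-→d12:-→d13:-→d14:H2→d15:-→d16:-→d17:-→d18:-→d19:-→d20:-→d21:-→d22:-→d23:-→d24:H0 -> H0

== LOOKUPS ==
["no-route","H1","H3","no-route","H2","H2","H2","no-route","H2","H5","H3","no-route","H5","H0","H0"]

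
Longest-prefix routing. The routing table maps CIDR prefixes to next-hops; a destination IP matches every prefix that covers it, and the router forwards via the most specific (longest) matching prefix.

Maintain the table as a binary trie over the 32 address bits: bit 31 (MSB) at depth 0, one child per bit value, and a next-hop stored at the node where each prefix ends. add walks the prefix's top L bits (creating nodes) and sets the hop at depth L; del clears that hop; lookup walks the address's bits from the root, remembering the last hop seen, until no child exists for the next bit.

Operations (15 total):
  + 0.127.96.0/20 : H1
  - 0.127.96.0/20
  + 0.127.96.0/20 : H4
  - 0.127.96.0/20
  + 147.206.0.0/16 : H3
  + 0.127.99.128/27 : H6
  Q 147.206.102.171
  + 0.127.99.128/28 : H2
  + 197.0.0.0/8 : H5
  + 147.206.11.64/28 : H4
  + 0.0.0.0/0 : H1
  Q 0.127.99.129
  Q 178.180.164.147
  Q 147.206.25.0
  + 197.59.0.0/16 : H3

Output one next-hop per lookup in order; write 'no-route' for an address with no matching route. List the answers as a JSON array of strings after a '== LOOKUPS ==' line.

Process each operation:
  add 0.127.96.0/20 -> H1 at depth 20
  - 0.127.96.0/20 clear@20
  add 0.127.96.0/20 -> H4 at depth 20
  - 0.127.96.0/20 clear@20
  add 147.206.0.0/16 -> H3 at depth 16
  add 0.127.99.128/27 -> H6 at depth 27
  lookup 147.206.102.171: bits 1001001111001110 walk d0:-→d1:-→d2:-→d3:-→d4:-→d5:-→d6:-→d7:-→d8:-→d9:-→d10:-→d11:-→d12:-→d13:-→d14:-→d15:-→d16:H3 -> H3
  add 0.127.99.128/28 -> H2 at depth 28
  add 197.0.0.0/8 -> H5 at depth 8
  add 147.206.11.64/28 -> H4 at depth 28
  add 0.0.0.0/0 -> H1 at depth 0
  lookup 0.127.99.129: bits 0000000001111111011000111000 walk d0:H1→d1:-→d2:-→d3:-→d4:-→d5:-→d6:-→d7:-→d8:-→d9:-→d10:-→d11:-→d12:-→d13:-→d14:-→d15:-→d16:-→d17:-→d18:-→d19:-→d20:-→d21:-→d22:-→d23:-→d24:-→d25:-→d26:-→d27:H6→d28:H2 -> H2
  lookup 178.180.164.147: bits 10 walk d0:H1→d1:-→d2:- -> H1
  lookup 147.206.25.0: bits 1001001111001110000 walk d0:H1→d1:-→d2:-→d3:-→d4:-→d5:-→d6:-→d7:-→d8:-→d9:-→d10:-→d11:-→d12:-→d13:-→d14:-→d15:-→d16:H3→d17:-→d18:-→d19:- -> H3
  add 197.59.0.0/16 -> H3 at depth 16

== LOOKUPS ==
["H3","H2","H1","H3"]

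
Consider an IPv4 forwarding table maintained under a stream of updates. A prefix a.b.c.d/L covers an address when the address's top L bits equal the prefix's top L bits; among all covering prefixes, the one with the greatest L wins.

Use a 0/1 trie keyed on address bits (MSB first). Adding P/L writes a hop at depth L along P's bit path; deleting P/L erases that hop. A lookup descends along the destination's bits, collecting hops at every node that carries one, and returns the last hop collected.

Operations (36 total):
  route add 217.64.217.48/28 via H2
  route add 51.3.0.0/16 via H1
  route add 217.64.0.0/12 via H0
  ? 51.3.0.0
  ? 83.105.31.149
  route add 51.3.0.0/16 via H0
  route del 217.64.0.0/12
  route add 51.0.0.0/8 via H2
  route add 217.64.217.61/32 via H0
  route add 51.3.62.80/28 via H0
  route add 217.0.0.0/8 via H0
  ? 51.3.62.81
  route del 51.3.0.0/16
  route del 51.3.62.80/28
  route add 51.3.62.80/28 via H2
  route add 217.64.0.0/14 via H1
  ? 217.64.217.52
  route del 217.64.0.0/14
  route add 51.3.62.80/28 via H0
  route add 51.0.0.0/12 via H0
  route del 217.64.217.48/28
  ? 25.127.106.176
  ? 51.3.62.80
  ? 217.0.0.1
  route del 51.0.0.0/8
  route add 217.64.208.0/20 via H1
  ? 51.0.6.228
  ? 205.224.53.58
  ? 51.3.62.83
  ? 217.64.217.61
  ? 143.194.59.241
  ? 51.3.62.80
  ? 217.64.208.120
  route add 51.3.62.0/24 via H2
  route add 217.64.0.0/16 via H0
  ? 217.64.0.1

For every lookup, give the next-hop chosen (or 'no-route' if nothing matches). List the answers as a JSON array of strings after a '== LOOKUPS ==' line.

Trace:
  add 217.64.217.48/28 -> H2 at depth 28
  add 51.3.0.0/16 -> H1 at depth 16
  add 217.64.0.0/12 -> H0 at depth 12
  lookup 51.3.0.0: bits 0011001100000011 walk d0:-→d1:-→d2:-→d3:-→d4:-→d5:-→d6:-→d7:-→d8:-→d9:-→d10:-→d11:-→d12:-→d13:-→d14:-→d15:-→d16:H1 -> H1
  lookup 83.105.31.149: bits 0 walk d0:-→d1:- -> no-route
  add 51.3.0.0/16 -> H0 at depth 16
  del 217.64.0.0/12 (clear depth 12)
  add 51.0.0.0/8 -> H2 at depth 8
  add 217.64.217.61/32 -> H0 at depth 32
  add 51.3.62.80/28 -> H0 at depth 28
  add 217.0.0.0/8 -> H0 at depth 8
  lookup 51.3.62.81: bits 0011001100000011001111100101 walk d0:-→d1:-→d2:-→d3:-→d4:-→d5:-→d6:-→d7:-→d8:H2→d9:-→d10:-→d11:-→d12:-→d13:-→d14:-→d15:-→d16:H0→d17:-→d18:-→d19:-→d20:-→d21:-→d22:-→d23:-→d24:-→d25:-→d26:-→d27:-→d28:H0 -> H0
  del 51.3.0.0/16 (clear depth 16)
  del 51.3.62.80/28 (clear depth 28)
  add 51.3.62.80/28 -> H2 at depth 28
  add 217.64.0.0/14 -> H1 at depth 14
  lookup 217.64.217.52: bits 1101100101000000110110010011 walk d0:-→d1:-→d2:-→d3:-→d4:-→d5:-→d6:-→d7:-→d8:H0→d9:-→d10:-→d11:-→d12:-→d13:-→d14:H1→d15:-→d16:-→d17:-→d18:-→d19:-→d20:-→d21:-→d22:-→d23:-→d24:-→d25:-→d26:-→d27:-→d28:H2 -> H2
  del 217.64.0.0/14 (clear depth 14)
  add 51.3.62.80/28 -> H0 at depth 28
  add 51.0.0.0/12 -> H0 at depth 12
  del 217.64.217.48/28 (clear depth 28)
  lookup 25.127.106.176: bits 00 walk d0:-→d1:-→d2:- -> no-route
  lookup 51.3.62.80: bits 0011001100000011001111100101 walk d0:-→d1:-→d2:-→d3:-→d4:-→d5:-→d6:-→d7:-→d8:H2→d9:-→d10:-→d11:-→d12:H0→d13:-→d14:-→d15:-→d16:-→d17:-→d18:-→d19:-→d20:-→d21:-→d22:-→d23:-→d24:-→d25:-→d26:-→d27:-→d28:H0 -> H0
  lookup 217.0.0.1: bits 110110010 walk d0:-→d1:-→d2:-→d3:-→d4:-→d5:-→d6:-→d7:-→d8:H0→d9:- -> H0
  del 51.0.0.0/8 (clear depth 8)
  add 217.64.208.0/20 -> H1 at depth 20
  lookup 51.0.6.228: bits 00110011000000 walk d0:-→d1:-→d2:-→d3:-→d4:-→d5:-→d6:-→d7:-→d8:-→d9:-→d10:-→d11:-→d12:H0→d13:-→d14:- -> H0
  lookup 205.224.53.58: bits 110 walk d0:-→d1:-→d2:-→d3:- -> no-route
  lookup 51.3.62.83: bits 0011001100000011001111100101 walk d0:-→d1:-→d2:-→d3:-→d4:-→d5:-→d6:-→d7:-→d8:-→d9:-→d10:-→d11:-→d12:H0→d13:-→d14:-→d15:-→d16:-→d17:-→d18:-→d19:-→d20:-→d21:-→d22:-→d23:-→d24:-→d25:-→d26:-→d27:-→d28:H0 -> H0
  lookup 217.64.217.61: bits 11011001010000001101100100111101 walk d0:-→d1:-→d2:-→d3:-→d4:-→d5:-→d6:-→d7:-→d8:H0→d9:-→d10:-→d11:-→d12:-→d13:-→d14:-→d15:-→d16:-→d17:-→d18:-→d19:-→d20:H1→d21:-→d22:-→d23:-→d24:-→d25:-→d26:-→d27:-→d28:-→d29:-→d30:-→d31:-→d32:H0 -> H0
  lookup 143.194.59.241: bits 1 walk d0:-→d1:- -> no-route
  lookup 51.3.62.80: bits 0011001100000011001111100101 walk d0:-→d1:-→d2:-→d3:-→d4:-→d5:-→d6:-→d7:-→d8:-→d9:-→d10:-→d11:-→d12:H0→d13:-→d14:-→d15:-→d16:-→d17:-→d18:-→d19:-→d20:-→d21:-→d22:-→d23:-→d24:-→d25:-→d26:-→d27:-→d28:H0 -> H0
  lookup 217.64.208.120: bits 11011001010000001101 walk d0:-→d1:-→d2:-→d3:-→d4:-→d5:-→d6:-→d7:-→d8:H0→d9:-→d10:-→d11:-→d12:-→d13:-→d14:-→d15:-→d16:-→d17:-→d18:-→d19:-→d20:H1 -> H1
  add 51.3.62.0/24 -> H2 at depth 24
  add 217.64.0.0/16 -> H0 at depth 16
  lookup 217.64.0.1: bits 1101100101000000 walk d0:-→d1:-→d2:-→d3:-→d4:-→d5:-→d6:-→d7:-→d8:H0→d9:-→d10:-→d11:-→d12:-→d13:-→d14:-→d15:-→d16:H0 -> H0

== LOOKUPS ==
["H1","no-route","H0","H2","no-route","H0","H0","H0","no-route","H0","H0","no-route","H0","H1","H0"]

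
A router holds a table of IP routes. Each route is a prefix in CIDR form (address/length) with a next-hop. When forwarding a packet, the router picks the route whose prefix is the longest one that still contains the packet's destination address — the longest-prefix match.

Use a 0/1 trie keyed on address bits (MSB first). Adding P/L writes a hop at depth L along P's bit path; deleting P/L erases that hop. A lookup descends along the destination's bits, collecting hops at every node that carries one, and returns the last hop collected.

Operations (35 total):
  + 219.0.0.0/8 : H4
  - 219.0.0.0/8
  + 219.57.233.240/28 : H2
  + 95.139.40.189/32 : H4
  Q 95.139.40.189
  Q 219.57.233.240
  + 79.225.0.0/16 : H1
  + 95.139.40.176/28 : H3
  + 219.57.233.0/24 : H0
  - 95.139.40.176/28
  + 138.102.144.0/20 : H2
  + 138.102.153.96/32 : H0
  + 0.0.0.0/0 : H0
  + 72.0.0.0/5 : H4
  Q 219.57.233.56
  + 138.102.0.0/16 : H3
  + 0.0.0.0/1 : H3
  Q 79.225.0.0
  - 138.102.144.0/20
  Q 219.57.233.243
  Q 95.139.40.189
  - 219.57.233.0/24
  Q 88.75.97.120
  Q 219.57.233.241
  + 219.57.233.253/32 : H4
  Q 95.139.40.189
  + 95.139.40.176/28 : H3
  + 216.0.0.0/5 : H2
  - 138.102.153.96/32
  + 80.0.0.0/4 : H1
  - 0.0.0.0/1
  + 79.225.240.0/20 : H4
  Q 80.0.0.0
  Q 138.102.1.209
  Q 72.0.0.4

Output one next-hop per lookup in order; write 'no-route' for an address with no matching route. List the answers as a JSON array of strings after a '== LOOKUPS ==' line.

Trace:
  + 219.0.0.0/8 (H4) depth=8
  - 219.0.0.0/8 clear@8
  + 219.57.233.240/28 (H2) depth=28
  + 95.139.40.189/32 (H4) depth=32
  ? 95.139.40.189  path d0:-→d1:-→d2:-→d3:-→d4:-→d5:-→d6:-→d7:-→d8:-→d9:-→d10:-→d11:-→d12:-→d13:-→d14:-→d15:-→d16:-→d17:-→d18:-→d19:-→d20:-→d21:-→d22:-→d23:-→d24:-→d25:-→d26:-→d27:-→d28:-→d29:-→d30:-→d31:-→d32:H4  best=H4
  ? 219.57.233.240  path d0:-→d1:-→d2:-→d3:-→d4:-→d5:-→d6:-→d7:-→d8:-→d9:-→d10:-→d11:-→d12:-→d13:-→d14:-→d15:-→d16:-→d17:-→d18:-→d19:-→d20:-→d21:-→d22:-→d23:-→d24:-→d25:-→d26:-→d27:-→d28:H2  best=H2
  + 79.225.0.0/16 (H1) depth=16
  + 95.139.40.176/28 (H3) depth=28
  + 219.57.233.0/24 (H0) depth=24
  - 95.139.40.176/28 clear@28
  + 138.102.144.0/20 (H2) depth=20
  + 138.102.153.96/32 (H0) depth=32
  + 0.0.0.0/0 (H0) depth=0
  + 72.0.0.0/5 (H4) depth=5
  ? 219.57.233.56  path d0:H0→d1:-→d2:-→d3:-→d4:-→d5:-→d6:-→d7:-→d8:-→d9:-→d10:-→d11:-→d12:-→d13:-→d14:-→d15:-→d16:-→d17:-→d18:-→d19:-→d20:-→d21:-→d22:-→d23:-→d24:H0  best=H0
  + 138.102.0.0/16 (H3) depth=16
  + 0.0.0.0/1 (H3) depth=1
  ? 79.225.0.0  path d0:H0→d1:H3→d2:-→d3:-→d4:-→d5:H4→d6:-→d7:-→d8:-→d9:-→d10:-→d11:-→d12:-→d13:-→d14:-→d15:-→d16:H1  best=H1
  - 138.102.144.0/20 clear@20
  ? 219.57.233.243  path d0:H0→d1:-→d2:-→d3:-→d4:-→d5:-→d6:-→d7:-→d8:-→d9:-→d10:-→d11:-→d12:-→d13:-→d14:-→d15:-→d16:-→d17:-→d18:-→d19:-→d20:-→d21:-→d22:-→d23:-→d24:H0→d25:-→d26:-→d27:-→d28:H2  best=H2
  ? 95.139.40.189  path d0:H0→d1:H3→d2:-→d3:-→d4:-→d5:-→d6:-→d7:-→d8:-→d9:-→d10:-→d11:-→d12:-→d13:-→d14:-→d15:-→d16:-→d17:-→d18:-→d19:-→d20:-→d21:-→d22:-→d23:-→d24:-→d25:-→d26:-→d27:-→d28:-→d29:-→d30:-→d31:-→d32:H4  best=H4
  - 219.57.233.0/24 clear@24
  ? 88.75.97.120  path d0:H0→d1:H3→d2:-→d3:-→d4:-→d5:-  best=H3
  ? 219.57.233.241  path d0:H0→d1:-→d2:-→d3:-→d4:-→d5:-→d6:-→d7:-→d8:-→d9:-→d10:-→d11:-→d12:-→d13:-→d14:-→d15:-→d16:-→d17:-→d18:-→d19:-→d20:-→d21:-→d22:-→d23:-→d24:-→d25:-→d26:-→d27:-→d28:H2  best=H2
  + 219.57.233.253/32 (H4) depth=32
  ? 95.139.40.189  path d0:H0→d1:H3→d2:-→d3:-→d4:-→d5:-→d6:-→d7:-→d8:-→d9:-→d10:-→d11:-→d12:-→d13:-→d14:-→d15:-→d16:-→d17:-→d18:-→d19:-→d20:-→d21:-→d22:-→d23:-→d24:-→d25:-→d26:-→d27:-→d28:-→d29:-→d30:-→d31:-→d32:H4  best=H4
  + 95.139.40.176/28 (H3) depth=28
  + 216.0.0.0/5 (H2) depth=5
  - 138.102.153.96/32 clear@32
  + 80.0.0.0/4 (H1) depth=4
  - 0.0.0.0/1 clear@1
  + 79.225.240.0/20 (H4) depth=20
  ? 80.0.0.0  path d0:H0→d1:-→d2:-→d3:-→d4:H1  best=H1
  ? 138.102.1.209  path d0:H0→d1:-→d2:-→d3:-→d4:-→d5:-→d6:-→d7:-→d8:-→d9:-→d10:-→d11:-→d12:-→d13:-→d14:-→d15:-→d16:H3  best=H3
  ? 72.0.0.4  path d0:H0→d1:-→d2:-→d3:-→d4:-→d5:H4  best=H4

== LOOKUPS ==
["H4","H2","H0","H1","H2","H4","H3","H2","H4","H1","H3","H4"]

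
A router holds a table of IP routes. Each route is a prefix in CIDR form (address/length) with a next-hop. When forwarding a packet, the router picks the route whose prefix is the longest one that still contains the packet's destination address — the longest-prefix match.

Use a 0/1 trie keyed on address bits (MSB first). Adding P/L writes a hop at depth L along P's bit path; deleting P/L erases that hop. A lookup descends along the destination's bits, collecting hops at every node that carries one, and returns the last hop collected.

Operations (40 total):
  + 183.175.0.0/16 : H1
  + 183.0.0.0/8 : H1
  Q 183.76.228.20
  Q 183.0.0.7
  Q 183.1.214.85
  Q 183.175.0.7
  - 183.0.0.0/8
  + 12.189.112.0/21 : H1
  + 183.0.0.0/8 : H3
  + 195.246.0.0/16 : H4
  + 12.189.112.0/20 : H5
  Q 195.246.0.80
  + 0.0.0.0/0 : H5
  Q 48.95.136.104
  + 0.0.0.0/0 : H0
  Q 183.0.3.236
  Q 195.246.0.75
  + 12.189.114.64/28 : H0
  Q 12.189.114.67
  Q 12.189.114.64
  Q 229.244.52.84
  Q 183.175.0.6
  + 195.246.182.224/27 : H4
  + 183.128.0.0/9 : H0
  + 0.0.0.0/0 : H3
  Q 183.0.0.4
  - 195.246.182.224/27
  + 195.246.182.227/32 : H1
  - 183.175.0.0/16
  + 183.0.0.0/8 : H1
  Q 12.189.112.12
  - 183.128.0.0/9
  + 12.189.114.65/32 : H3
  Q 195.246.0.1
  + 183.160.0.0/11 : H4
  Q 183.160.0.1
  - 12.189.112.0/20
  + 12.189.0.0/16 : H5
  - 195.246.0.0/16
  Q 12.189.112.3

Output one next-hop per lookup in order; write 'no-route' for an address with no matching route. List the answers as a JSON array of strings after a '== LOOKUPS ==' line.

Trace:
  add 183.175.0.0/16 -> H1 at depth 16
  add 183.0.0.0/8 -> H1 at depth 8
  ? 183.76.228.20  path d0:-→d1:-→d2:-→d3:-→d4:-→d5:-→d6:-→d7:-→d8:H1  best=H1
  ? 183.0.0.7  path d0:-→d1:-→d2:-→d3:-→d4:-→d5:-→d6:-→d7:-→d8:H1  best=H1
  ? 183.1.214.85  path d0:-→d1:-→d2:-→d3:-→d4:-→d5:-→d6:-→d7:-→d8:H1  best=H1
  ? 183.175.0.7  path d0:-→d1:-→d2:-→d3:-→d4:-→d5:-→d6:-→d7:-→d8:H1→d9:-→d10:-→d11:-→d12:-→d13:-→d14:-→d15:-→d16:H1  best=H1
  - 183.0.0.0/8 clear@8
  add 12.189.112.0/21 -> H1 at depth 21
  add 183.0.0.0/8 -> H3 at depth 8
  add 195.246.0.0/16 -> H4 at depth 16
  add 12.189.112.0/20 -> H5 at depth 20
  ? 195.246.0.80  path d0:-→d1:-→d2:-→d3:-→d4:-→d5:-→d6:-→d7:-→d8:-→d9:-→d10:-→d11:-→d12:-→d13:-→d14:-→d15:-→d16:H4  best=H4
  add 0.0.0.0/0 -> H5 at depth 0
  ? 48.95.136.104  path d0:H5→d1:-→d2:-  best=H5
  add 0.0.0.0/0 -> H0 at depth 0
  ? 183.0.3.236  path d0:H0→d1:-→d2:-→d3:-→d4:-→d5:-→d6:-→d7:-→d8:H3  best=H3
  ? 195.246.0.75  path d0:H0→d1:-→d2:-→d3:-→d4:-→d5:-→d6:-→d7:-→d8:-→d9:-→d10:-→d11:-→d12:-→d13:-→d14:-→d15:-→d16:H4  best=H4
  add 12.189.114.64/28 -> H0 at depth 28
  ? 12.189.114.67  path d0:H0→d1:-→d2:-→d3:-→d4:-→d5:-→d6:-→d7:-→d8:-→d9:-→d10:-→d11:-→d12:-→d13:-→d14:-→d15:-→d16:-→d17:-→d18:-→d19:-→d20:H5→d21:H1→d22:-→d23:-→d24:-→d25:-→d26:-→d27:-→d28:H0  best=H0
  ? 12.189.114.64  path d0:H0→d1:-→d2:-→d3:-→d4:-→d5:-→d6:-→d7:-→d8:-→d9:-→d10:-→d11:-→d12:-→d13:-→d14:-→d15:-→d16:-→d17:-→d18:-→d19:-→d20:H5→d21:H1→d22:-→d23:-→d24:-→d25:-→d26:-→d27:-→d28:H0  best=H0
  ? 229.244.52.84  path d0:H0→d1:-→d2:-  best=H0
  ? 183.175.0.6  path d0:H0→d1:-→d2:-→d3:-→d4:-→d5:-→d6:-→d7:-→d8:H3→d9:-→d10:-→d11:-→d12:-→d13:-→d14:-→d15:-→d16:H1  best=H1
  add 195.246.182.224/27 -> H4 at depth 27
  add 183.128.0.0/9 -> H0 at depth 9
  add 0.0.0.0/0 -> H3 at depth 0
  ? 183.0.0.4  path d0:H3→d1:-→d2:-→d3:-→d4:-→d5:-→d6:-→d7:-→d8:H3  best=H3
  - 195.246.182.224/27 clear@27
  add 195.246.182.227/32 -> H1 at depth 32
  - 183.175.0.0/16 clear@16
  add 183.0.0.0/8 -> H1 at depth 8
  ? 12.189.112.12  path d0:H3→d1:-→d2:-→d3:-→d4:-→d5:-→d6:-→d7:-→d8:-→d9:-→d10:-→d11:-→d12:-→d13:-→d14:-→d15:-→d16:-→d17:-→d18:-→d19:-→d20:H5→d21:H1→d22:-  best=H1
  - 183.128.0.0/9 clear@9
  add 12.189.114.65/32 -> H3 at depth 32
  ? 195.246.0.1  path d0:H3→d1:-→d2:-→d3:-→d4:-→d5:-→d6:-→d7:-→d8:-→d9:-→d10:-→d11:-→d12:-→d13:-→d14:-→d15:-→d16:H4  best=H4
  add 183.160.0.0/11 -> H4 at depth 11
  ? 183.160.0.1  path d0:H3→d1:-→d2:-→d3:-→d4:-→d5:-→d6:-→d7:-→d8:H1→d9:-→d10:-→d11:H4→d12:-  best=H4
  - 12.189.112.0/20 clear@20
  add 12.189.0.0/16 -> H5 at depth 16
  - 195.246.0.0/16 clear@16
  ? 12.189.112.3  path d0:H3→d1:-→d2:-→d3:-→d4:-→d5:-→d6:-→d7:-→d8:-→d9:-→d10:-→d11:-→d12:-→d13:-→d14:-→d15:-→d16:H5→d17:-→d18:-→d19:-→d20:-→d21:H1→d22:-  best=H1

== LOOKUPS ==
["H1","H1","H1","H1","H4","H5","H3","H4","H0","H0","H0","H1","H3","H1","H4","H4","H1"]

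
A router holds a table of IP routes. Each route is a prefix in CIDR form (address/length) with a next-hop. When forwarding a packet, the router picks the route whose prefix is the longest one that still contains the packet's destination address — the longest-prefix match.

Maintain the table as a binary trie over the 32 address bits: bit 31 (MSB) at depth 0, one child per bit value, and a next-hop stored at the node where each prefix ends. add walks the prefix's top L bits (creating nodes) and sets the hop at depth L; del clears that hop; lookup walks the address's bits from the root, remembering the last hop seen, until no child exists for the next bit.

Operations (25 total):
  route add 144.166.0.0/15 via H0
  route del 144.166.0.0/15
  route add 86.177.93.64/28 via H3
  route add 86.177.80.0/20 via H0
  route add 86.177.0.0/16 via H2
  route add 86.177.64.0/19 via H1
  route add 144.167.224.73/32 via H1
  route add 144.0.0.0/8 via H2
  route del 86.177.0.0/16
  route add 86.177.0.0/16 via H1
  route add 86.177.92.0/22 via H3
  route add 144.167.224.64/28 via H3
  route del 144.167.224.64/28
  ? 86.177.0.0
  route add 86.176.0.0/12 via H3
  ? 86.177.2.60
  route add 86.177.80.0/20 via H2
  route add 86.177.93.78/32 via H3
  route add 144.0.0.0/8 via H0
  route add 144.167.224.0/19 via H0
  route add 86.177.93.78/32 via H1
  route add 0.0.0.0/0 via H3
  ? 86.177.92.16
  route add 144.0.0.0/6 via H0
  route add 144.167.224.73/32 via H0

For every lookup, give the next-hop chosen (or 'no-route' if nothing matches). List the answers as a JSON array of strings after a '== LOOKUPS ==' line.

Apply in order:
  add 144.166.0.0/15 -> H0 at depth 15
  del 144.166.0.0/15 (clear depth 15)
  add 86.177.93.64/28 -> H3 at depth 28
  add 86.177.80.0/20 -> H0 at depth 20
  add 86.177.0.0/16 -> H2 at depth 16
  add 86.177.64.0/19 -> H1 at depth 19
  add 144.167.224.73/32 -> H1 at depth 32
  add 144.0.0.0/8 -> H2 at depth 8
  del 86.177.0.0/16 (clear depth 16)
  add 86.177.0.0/16 -> H1 at depth 16
  add 86.177.92.0/22 -> H3 at depth 22
  add 144.167.224.64/28 -> H3 at depth 28
  del 144.167.224.64/28 (clear depth 28)
  ? 86.177.0.0  path d0:-→d1:-→d2:-→d3:-→d4:-→d5:-→d6:-→d7:-→d8:-→d9:-→d10:-→d11:-→d12:-→d13:-→d14:-→d15:-→d16:H1→d17:-  best=H1
  add 86.176.0.0/12 -> H3 at depth 12
  ? 86.177.2.60  path d0:-→d1:-→d2:-→d3:-→d4:-→d5:-→d6:-→d7:-→d8:-→d9:-→d10:-→d11:-→d12:H3→d13:-→d14:-→d15:-→d16:H1→d17:-  best=H1
  add 86.177.80.0/20 -> H2 at depth 20
  add 86.177.93.78/32 -> H3 at depth 32
  add 144.0.0.0/8 -> H0 at depth 8
  add 144.167.224.0/19 -> H0 at depth 19
  add 86.177.93.78/32 -> H1 at depth 32
  add 0.0.0.0/0 -> H3 at depth 0
  ? 86.177.92.16  path d0:H3→d1:-→d2:-→d3:-→d4:-→d5:-→d6:-→d7:-→d8:-→d9:-→d10:-→d11:-→d12:H3→d13:-→d14:-→d15:-→d16:H1→d17:-→d18:-→d19:H1→d20:H2→d21:-→d22:H3→d23:-  best=H3
  add 144.0.0.0/6 -> H0 at depth 6
  add 144.167.224.73/32 -> H0 at depth 32

== LOOKUPS ==
["H1","H1","H3"]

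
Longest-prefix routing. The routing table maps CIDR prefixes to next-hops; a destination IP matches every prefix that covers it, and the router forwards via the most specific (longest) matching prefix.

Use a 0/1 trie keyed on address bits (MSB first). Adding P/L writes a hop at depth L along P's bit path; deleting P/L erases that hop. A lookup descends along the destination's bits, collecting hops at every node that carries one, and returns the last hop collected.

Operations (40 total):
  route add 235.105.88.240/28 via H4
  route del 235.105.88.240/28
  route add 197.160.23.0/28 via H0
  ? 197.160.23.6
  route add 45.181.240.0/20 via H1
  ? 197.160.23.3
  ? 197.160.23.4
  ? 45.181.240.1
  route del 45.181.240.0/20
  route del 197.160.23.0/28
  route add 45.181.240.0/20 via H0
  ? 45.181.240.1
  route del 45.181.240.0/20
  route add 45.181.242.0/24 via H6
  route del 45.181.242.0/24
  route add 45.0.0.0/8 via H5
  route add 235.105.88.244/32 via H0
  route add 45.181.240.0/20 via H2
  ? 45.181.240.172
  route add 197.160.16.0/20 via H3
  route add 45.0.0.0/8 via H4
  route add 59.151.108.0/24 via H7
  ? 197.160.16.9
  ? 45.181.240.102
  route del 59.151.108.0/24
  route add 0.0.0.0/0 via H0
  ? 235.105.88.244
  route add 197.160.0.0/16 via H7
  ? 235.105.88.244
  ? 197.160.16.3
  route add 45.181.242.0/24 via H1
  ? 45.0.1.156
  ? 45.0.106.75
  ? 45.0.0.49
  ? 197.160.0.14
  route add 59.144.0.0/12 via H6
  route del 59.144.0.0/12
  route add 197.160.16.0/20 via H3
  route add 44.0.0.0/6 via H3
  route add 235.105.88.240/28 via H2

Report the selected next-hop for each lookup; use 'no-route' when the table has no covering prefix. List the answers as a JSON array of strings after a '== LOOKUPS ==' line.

Apply in order:
  + 235.105.88.240/28 (H4) depth=28
  del 235.105.88.240/28 (clear depth 28)
  + 197.160.23.0/28 (H0) depth=28
  lookup 197.160.23.6: bits 1100010110100000000101110000 walk d0:-→d1:-→d2:-→d3:-→d4:-→d5:-→d6:-→d7:-→d8:-→d9:-→d10:-→d11:-→d12:-→d13:-→d14:-→d15:-→d16:-→d17:-→d18:-→d19:-→d20:-→d21:-→d22:-→d23:-→d24:-→d25:-→d26:-→d27:-→d28:H0 -> H0
  + 45.181.240.0/20 (H1) depth=20
  lookup 197.160.23.3: bits 1100010110100000000101110000 walk d0:-→d1:-→d2:-→d3:-→d4:-→d5:-→d6:-→d7:-→d8:-→d9:-→d10:-→d11:-→d12:-→d13:-→d14:-→d15:-→d16:-→d17:-→d18:-→d19:-→d20:-→d21:-→d22:-→d23:-→d24:-→d25:-→d26:-→d27:-→d28:H0 -> H0
  lookup 197.160.23.4: bits 1100010110100000000101110000 walk d0:-→d1:-→d2:-→d3:-→d4:-→d5:-→d6:-→d7:-→d8:-→d9:-→d10:-→d11:-→d12:-→d13:-→d14:-→d15:-→d16:-→d17:-→d18:-→d19:-→d20:-→d21:-→d22:-→d23:-→d24:-→d25:-→d26:-→d27:-→d28:H0 -> H0
  lookup 45.181.240.1: bits 00101101101101011111 walk d0:-→d1:-→d2:-→d3:-→d4:-→d5:-→d6:-→d7:-→d8:-→d9:-→d10:-→d11:-→d12:-→d13:-→d14:-→d15:-→d16:-→d17:-→d18:-→d19:-→d20:H1 -> H1
  del 45.181.240.0/20 (clear depth 20)
  del 197.160.23.0/28 (clear depth 28)
  + 45.181.240.0/20 (H0) depth=20
  lookup 45.181.240.1: bits 00101101101101011111 walk d0:-→d1:-→d2:-→d3:-→d4:-→d5:-→d6:-→d7:-→d8:-→d9:-→d10:-→d11:-→d12:-→d13:-→d14:-→d15:-→d16:-→d17:-→d18:-→d19:-→d20:H0 -> H0
  del 45.181.240.0/20 (clear depth 20)
  + 45.181.242.0/24 (H6) depth=24
  del 45.181.242.0/24 (clear depth 24)
  + 45.0.0.0/8 (H5) depth=8
  + 235.105.88.244/32 (H0) depth=32
  + 45.181.240.0/20 (H2) depth=20
  lookup 45.181.240.172: bits 0010110110110101111100 walk d0:-→d1:-→d2:-→d3:-→d4:-→d5:-→d6:-→d7:-→d8:H5→d9:-→d10:-→d11:-→d12:-→d13:-→d14:-→d15:-→d16:-→d17:-→d18:-→d19:-→d20:H2→d21:-→d22:- -> H2
  + 197.160.16.0/20 (H3) depth=20
  + 45.0.0.0/8 (H4) depth=8
  + 59.151.108.0/24 (H7) depth=24
  lookup 197.160.16.9: bits 110001011010000000010 walk d0:-→d1:-→d2:-→d3:-→d4:-→d5:-→d6:-→d7:-→d8:-→d9:-→d10:-→d11:-→d12:-→d13:-→d14:-→d15:-→d16:-→d17:-→d18:-→d19:-→d20:H3→d21:- -> H3
  lookup 45.181.240.102: bits 0010110110110101111100 walk d0:-→d1:-→d2:-→d3:-→d4:-→d5:-→d6:-→d7:-→d8:H4→d9:-→d10:-→d11:-→d12:-→d13:-→d14:-→d15:-→d16:-→d17:-→d18:-→d19:-→d20:H2→d21:-→d22:- -> H2
  del 59.151.108.0/24 (clear depth 24)
  + 0.0.0.0/0 (H0) depth=0
  lookup 235.105.88.244: bits 11101011011010010101100011110100 walk d0:H0→d1:-→d2:-→d3:-→d4:-→d5:-→d6:-→d7:-→d8:-→d9:-→d10:-→d11:-→d12:-→d13:-→d14:-→d15:-→d16:-→d17:-→d18:-→d19:-→d20:-→d21:-→d22:-→d23:-→d24:-→d25:-→d26:-→d27:-→d28:-→d29:-→d30:-→d31:-→d32:H0 -> H0
  + 197.160.0.0/16 (H7) depth=16
  lookup 235.105.88.244: bits 11101011011010010101100011110100 walk d0:H0→d1:-→d2:-→d3:-→d4:-→d5:-→d6:-→d7:-→d8:-→d9:-→d10:-→d11:-→d12:-→d13:-→d14:-→d15:-→d16:-→d17:-→d18:-→d19:-→d20:-→d21:-→d22:-→d23:-→d24:-→d25:-→d26:-→d27:-→d28:-→d29:-→d30:-→d31:-→d32:H0 -> H0
  lookup 197.160.16.3: bits 110001011010000000010 walk d0:H0→d1:-→d2:-→d3:-→d4:-→d5:-→d6:-→d7:-→d8:-→d9:-→d10:-→d11:-→d12:-→d13:-→d14:-→d15:-→d16:H7→d17:-→d18:-→d19:-→d20:H3→d21:- -> H3
  + 45.181.242.0/24 (H1) depth=24
  lookup 45.0.1.156: bits 00101101 walk d0:H0→d1:-→d2:-→d3:-→d4:-→d5:-→d6:-→d7:-→d8:H4 -> H4
  lookup 45.0.106.75: bits 00101101 walk d0:H0→d1:-→d2:-→d3:-→d4:-→d5:-→d6:-→d7:-→d8:H4 -> H4
  lookup 45.0.0.49: bits 00101101 walk d0:H0→d1:-→d2:-→d3:-→d4:-→d5:-→d6:-→d7:-→d8:H4 -> H4
  lookup 197.160.0.14: bits 1100010110100000000 walk d0:H0→d1:-→d2:-→d3:-→d4:-→d5:-→d6:-→d7:-→d8:-→d9:-→d10:-→d11:-→d12:-→d13:-→d14:-→d15:-→d16:H7→d17:-→d18:-→d19:- -> H7
  + 59.144.0.0/12 (H6) depth=12
  del 59.144.0.0/12 (clear depth 12)
  + 197.160.16.0/20 (H3) depth=20
  + 44.0.0.0/6 (H3) depth=6
  + 235.105.88.240/28 (H2) depth=28

== LOOKUPS ==
["H0","H0","H0","H1","H0","H2","H3","H2","H0","H0","H3","H4","H4","H4","H7"]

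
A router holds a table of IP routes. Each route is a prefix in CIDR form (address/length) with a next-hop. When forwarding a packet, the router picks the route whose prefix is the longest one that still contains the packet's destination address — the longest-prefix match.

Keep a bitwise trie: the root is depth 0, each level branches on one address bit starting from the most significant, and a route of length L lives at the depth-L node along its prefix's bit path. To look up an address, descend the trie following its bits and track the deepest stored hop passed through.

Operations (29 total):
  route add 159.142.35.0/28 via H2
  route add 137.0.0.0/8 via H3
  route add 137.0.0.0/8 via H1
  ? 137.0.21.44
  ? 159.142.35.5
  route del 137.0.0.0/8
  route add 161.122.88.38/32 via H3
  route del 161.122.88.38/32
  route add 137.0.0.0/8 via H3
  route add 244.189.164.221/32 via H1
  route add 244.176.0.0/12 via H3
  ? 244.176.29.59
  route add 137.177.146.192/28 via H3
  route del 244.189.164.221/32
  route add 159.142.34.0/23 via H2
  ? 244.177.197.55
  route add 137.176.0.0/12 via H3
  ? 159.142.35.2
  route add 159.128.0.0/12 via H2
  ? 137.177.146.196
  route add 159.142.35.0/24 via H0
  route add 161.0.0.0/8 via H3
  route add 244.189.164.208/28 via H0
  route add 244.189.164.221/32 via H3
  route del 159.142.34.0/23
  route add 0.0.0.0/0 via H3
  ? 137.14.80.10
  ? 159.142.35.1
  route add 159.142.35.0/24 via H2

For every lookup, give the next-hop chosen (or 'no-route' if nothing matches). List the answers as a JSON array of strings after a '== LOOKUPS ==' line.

Process each operation:
  + 159.142.35.0/28 (H2) depth=28
  + 137.0.0.0/8 (H3) depth=8
  + 137.0.0.0/8 (H1) depth=8
  lookup 137.0.21.44: bits 10001001 walk d0:-→d1:-→d2:-→d3:-→d4:-→d5:-→d6:-→d7:-→d8:H1 -> H1
  lookup 159.142.35.5: bits 1001111110001110001000110000 walk d0:-→d1:-→d2:-→d3:-→d4:-→d5:-→d6:-→d7:-→d8:-→d9:-→d10:-→d11:-→d12:-→d13:-→d14:-→d15:-→d16:-→d17:-→d18:-→d19:-→d20:-→d21:-→d22:-→d23:-→d24:-→d25:-→d26:-→d27:-→d28:H2 -> H2
  del 137.0.0.0/8 (clear depth 8)
  + 161.122.88.38/32 (H3) depth=32
  del 161.122.88.38/32 (clear depth 32)
  + 137.0.0.0/8 (H3) depth=8
  + 244.189.164.221/32 (H1) depth=32
  + 244.176.0.0/12 (H3) depth=12
  lookup 244.176.29.59: bits 111101001011 walk d0:-→d1:-→d2:-→d3:-→d4:-→d5:-→d6:-→d7:-→d8:-→d9:-→d10:-→d11:-→d12:H3 -> H3
  + 137.177.146.192/28 (H3) depth=28
  del 244.189.164.221/32 (clear depth 32)
  + 159.142.34.0/23 (H2) depth=23
  lookup 244.177.197.55: bits 111101001011 walk d0:-→d1:-→d2:-→d3:-→d4:-→d5:-→d6:-→d7:-→d8:-→d9:-→d10:-→d11:-→d12:H3 -> H3
  + 137.176.0.0/12 (H3) depth=12
  lookup 159.142.35.2: bits 1001111110001110001000110000 walk d0:-→d1:-→d2:-→d3:-→d4:-→d5:-→d6:-→d7:-→d8:-→d9:-→d10:-→d11:-→d12:-→d13:-→d14:-→d15:-→d16:-→d17:-→d18:-→d19:-→d20:-→d21:-→d22:-→d23:H2→d24:-→d25:-→d26:-→d27:-→d28:H2 -> H2
  + 159.128.0.0/12 (H2) depth=12
  lookup 137.177.146.196: bits 1000100110110001100100101100 walk d0:-→d1:-→d2:-→d3:-→d4:-→d5:-→d6:-→d7:-→d8:H3→d9:-→d10:-→d11:-→d12:H3→d13:-→d14:-→d15:-→d16:-→d17:-→d18:-→d19:-→d20:-→d21:-→d22:-→d23:-→d24:-→d25:-→d26:-→d27:-→d28:H3 -> H3
  + 159.142.35.0/24 (H0) depth=24
  + 161.0.0.0/8 (H3) depth=8
  + 244.189.164.208/28 (H0) depth=28
  + 244.189.164.221/32 (H3) depth=32
  del 159.142.34.0/23 (clear depth 23)
  + 0.0.0.0/0 (H3) depth=0
  lookup 137.14.80.10: bits 10001001 walk d0:H3→d1:-→d2:-→d3:-→d4:-→d5:-→d6:-→d7:-→d8:H3 -> H3
  lookup 159.142.35.1: bits 1001111110001110001000110000 walk d0:H3→d1:-→d2:-→d3:-→d4:-→d5:-→d6:-→d7:-→d8:-→d9:-→d10:-→d11:-→d12:H2→d13:-→d14:-→d15:-→d16:-→d17:-→d18:-→d19:-→d20:-→d21:-→d22:-→d23:-→d24:H0→d25:-→d26:-→d27:-→d28:H2 -> H2
  + 159.142.35.0/24 (H2) depth=24

== LOOKUPS ==
["H1","H2","H3","H3","H2","H3","H3","H2"]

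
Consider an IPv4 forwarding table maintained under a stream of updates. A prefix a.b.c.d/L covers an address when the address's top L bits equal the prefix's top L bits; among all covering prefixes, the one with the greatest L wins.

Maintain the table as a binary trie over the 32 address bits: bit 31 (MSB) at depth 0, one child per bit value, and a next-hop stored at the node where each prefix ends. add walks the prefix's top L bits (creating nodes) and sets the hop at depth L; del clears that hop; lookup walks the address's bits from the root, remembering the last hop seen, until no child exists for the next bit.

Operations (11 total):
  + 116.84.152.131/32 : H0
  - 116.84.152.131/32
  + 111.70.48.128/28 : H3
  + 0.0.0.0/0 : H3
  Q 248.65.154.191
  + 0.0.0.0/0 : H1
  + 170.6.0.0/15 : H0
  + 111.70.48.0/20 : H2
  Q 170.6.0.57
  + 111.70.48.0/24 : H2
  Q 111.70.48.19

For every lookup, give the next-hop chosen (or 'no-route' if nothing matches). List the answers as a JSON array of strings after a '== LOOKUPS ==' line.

Apply in order:
  + 116.84.152.131/32 (H0) depth=32
  del 116.84.152.131/32 (clear depth 32)
  + 111.70.48.128/28 (H3) depth=28
  + 0.0.0.0/0 (H3) depth=0
  lookup 248.65.154.191: bits ε walk d0:H3 -> H3
  + 0.0.0.0/0 (H1) depth=0
  + 170.6.0.0/15 (H0) depth=15
  + 111.70.48.0/20 (H2) depth=20
  lookup 170.6.0.57: bits 101010100000011 walk d0:H1→d1:-→d2:-→d3:-→d4:-→d5:-→d6:-→d7:-→d8:-→d9:-→d10:-→d11:-→d12:-→d13:-→d14:-→d15:H0 -> H0
  + 111.70.48.0/24 (H2) depth=24
  lookup 111.70.48.19: bits 011011110100011000110000 walk d0:H1→d1:-→d2:-→d3:-→d4:-→d5:-→d6:-→d7:-→d8:-→d9:-→d10:-→d11:-→d12:-→d13:-→d14:-→d15:-→d16:-→d17:-→d18:-→d19:-→d20:H2→d21:-→d22:-→d23:-→d24:H2 -> H2

== LOOKUPS ==
["H3","H0","H2"]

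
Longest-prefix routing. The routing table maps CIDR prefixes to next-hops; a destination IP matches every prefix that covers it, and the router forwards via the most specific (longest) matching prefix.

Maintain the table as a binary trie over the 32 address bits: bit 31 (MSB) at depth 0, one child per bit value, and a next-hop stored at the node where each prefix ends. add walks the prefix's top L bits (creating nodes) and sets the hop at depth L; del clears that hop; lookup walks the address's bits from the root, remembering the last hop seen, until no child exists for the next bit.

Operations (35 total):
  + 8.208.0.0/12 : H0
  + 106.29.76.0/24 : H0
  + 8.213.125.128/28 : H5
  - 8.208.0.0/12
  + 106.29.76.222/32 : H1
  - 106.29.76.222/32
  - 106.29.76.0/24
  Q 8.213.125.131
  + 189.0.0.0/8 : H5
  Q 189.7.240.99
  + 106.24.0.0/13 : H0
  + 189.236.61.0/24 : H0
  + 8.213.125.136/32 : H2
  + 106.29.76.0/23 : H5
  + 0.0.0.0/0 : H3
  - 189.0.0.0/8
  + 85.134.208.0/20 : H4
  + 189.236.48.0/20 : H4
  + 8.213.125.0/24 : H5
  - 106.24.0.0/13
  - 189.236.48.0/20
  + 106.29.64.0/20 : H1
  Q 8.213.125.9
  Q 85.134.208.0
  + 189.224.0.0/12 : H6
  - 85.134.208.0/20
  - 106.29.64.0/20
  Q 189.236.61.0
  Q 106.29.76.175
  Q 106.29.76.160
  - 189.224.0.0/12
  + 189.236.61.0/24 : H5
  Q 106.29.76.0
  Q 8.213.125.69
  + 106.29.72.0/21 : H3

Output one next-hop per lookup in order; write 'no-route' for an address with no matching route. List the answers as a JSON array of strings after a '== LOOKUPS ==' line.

Trace:
  add 8.208.0.0/12 -> H0 at depth 12
  add 106.29.76.0/24 -> H0 at depth 24
  add 8.213.125.128/28 -> H5 at depth 28
  del 8.208.0.0/12 (clear depth 12)
  add 106.29.76.222/32 -> H1 at depth 32
  del 106.29.76.222/32 (clear depth 32)
  del 106.29.76.0/24 (clear depth 24)
  lookup 8.213.125.131: bits 0000100011010101011111011000 walk d0:-→d1:-→d2:-→d3:-→d4:-→d5:-→d6:-→d7:-→d8:-→d9:-→d10:-→d11:-→d12:-→d13:-→d14:-→d15:-→d16:-→d17:-→d18:-→d19:-→d20:-→d21:-→d22:-→d23:-→d24:-→d25:-→d26:-→d27:-→d28:H5 -> H5
  add 189.0.0.0/8 -> H5 at depth 8
  lookup 189.7.240.99: bits 10111101 walk d0:-→d1:-→d2:-→d3:-→d4:-→d5:-→d6:-→d7:-→d8:H5 -> H5
  add 106.24.0.0/13 -> H0 at depth 13
  add 189.236.61.0/24 -> H0 at depth 24
  add 8.213.125.136/32 -> H2 at depth 32
  add 106.29.76.0/23 -> H5 at depth 23
  add 0.0.0.0/0 -> H3 at depth 0
  del 189.0.0.0/8 (clear depth 8)
  add 85.134.208.0/20 -> H4 at depth 20
  add 189.236.48.0/20 -> H4 at depth 20
  add 8.213.125.0/24 -> H5 at depth 24
  del 106.24.0.0/13 (clear depth 13)
  del 189.236.48.0/20 (clear depth 20)
  add 106.29.64.0/20 -> H1 at depth 20
  lookup 8.213.125.9: bits 000010001101010101111101 walk d0:H3→d1:-→d2:-→d3:-→d4:-→d5:-→d6:-→d7:-→d8:-→d9:-→d10:-→d11:-→d12:-→d13:-→d14:-→d15:-→d16:-→d17:-→d18:-→d19:-→d20:-→d21:-→d22:-→d23:-→d24:H5 -> H5
  lookup 85.134.208.0: bits 01010101100001101101 walk d0:H3→d1:-→d2:-→d3:-→d4:-→d5:-→d6:-→d7:-→d8:-→d9:-→d10:-→d11:-→d12:-→d13:-→d14:-→d15:-→d16:-→d17:-→d18:-→d19:-→d20:H4 -> H4
  add 189.224.0.0/12 -> H6 at depth 12
  del 85.134.208.0/20 (clear depth 20)
  del 106.29.64.0/20 (clear depth 20)
  lookup 189.236.61.0: bits 101111011110110000111101 walk d0:H3→d1:-→d2:-→d3:-→d4:-→d5:-→d6:-→d7:-→d8:-→d9:-→d10:-→d11:-→d12:H6→d13:-→d14:-→d15:-→d16:-→d17:-→d18:-→d19:-→d20:-→d21:-→d22:-→d23:-→d24:H0 -> H0
  lookup 106.29.76.175: bits 0110101000011101010011001 walk d0:H3→d1:-→d2:-→d3:-→d4:-→d5:-→d6:-→d7:-→d8:-→d9:-→d10:-→d11:-→d12:-→d13:-→d14:-→d15:-→d16:-→d17:-→d18:-→d19:-→d20:-→d21:-→d22:-→d23:H5→d24:-→d25:- -> H5
  lookup 106.29.76.160: bits 0110101000011101010011001 walk d0:H3→d1:-→d2:-→d3:-→d4:-→d5:-→d6:-→d7:-→d8:-→d9:-→d10:-→d11:-→d12:-→d13:-→d14:-→d15:-→d16:-→d17:-→d18:-→d19:-→d20:-→d21:-→d22:-→d23:H5→d24:-→d25:- -> H5
  del 189.224.0.0/12 (clear depth 12)
  add 189.236.61.0/24 -> H5 at depth 24
  lookup 106.29.76.0: bits 011010100001110101001100 walk d0:H3→d1:-→d2:-→d3:-→d4:-→d5:-→d6:-→d7:-→d8:-→d9:-→d10:-→d11:-→d12:-→d13:-→d14:-→d15:-→d16:-→d17:-→d18:-→d19:-→d20:-→d21:-→d22:-→d23:H5→d24:- -> H5
  lookup 8.213.125.69: bits 000010001101010101111101 walk d0:H3→d1:-→d2:-→d3:-→d4:-→d5:-→d6:-→d7:-→d8:-→d9:-→d10:-→d11:-→d12:-→d13:-→d14:-→d15:-→d16:-→d17:-→d18:-→d19:-→d20:-→d21:-→d22:-→d23:-→d24:H5 -> H5
  add 106.29.72.0/21 -> H3 at depth 21

== LOOKUPS ==
["H5","H5","H5","H4","H0","H5","H5","H5","H5"]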